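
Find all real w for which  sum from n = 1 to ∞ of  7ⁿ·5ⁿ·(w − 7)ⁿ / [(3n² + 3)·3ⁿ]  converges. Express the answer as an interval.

[242/35, 248/35]

Ratio test: |a_{n+1}/a_n| = [(3n² + 3)/(3(n+1)² + 3)] · 7·5/3 → 35/3 as n → ∞.
Convergence for |w − 7| · 35/3 < 1, i.e. |w − 7| < 3/35. So R = 3/35.
Endpoint w = 248/35: the terms are on the order of 1/n², so the series converges absolutely by comparison with the p-series (p = 2 > 1).
At w = 242/35: absolute convergence follows by limit comparison with Σ 1/n².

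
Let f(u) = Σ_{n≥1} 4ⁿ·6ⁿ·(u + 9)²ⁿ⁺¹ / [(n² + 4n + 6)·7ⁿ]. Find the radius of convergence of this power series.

R = √42/12

By the ratio test, |a_{n+1}/a_n| = [(n² + 4n + 6)/((n+1)² + 4(n+1) + 6)] · 4·6/7 → 24/7.
Since the exponent of (u + 9) increases by 2 each term, convergence requires |u + 9|² < 7/24, hence R = √42/12.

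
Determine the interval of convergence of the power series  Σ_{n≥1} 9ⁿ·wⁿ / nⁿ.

(−∞, ∞)

Root test: |a_n|^(1/n) = 9/n → 0.
Since the n-th root of |a_n| tends to 0, the series converges for all real w; R = ∞.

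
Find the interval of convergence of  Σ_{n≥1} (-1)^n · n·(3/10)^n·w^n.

(-10/3, 10/3)

By the ratio test, |a_{n+1}/a_n| = [(n+1)/n] · 3/10 → 3/10.
Hence the series converges for |w| < 1/(3/10) = 10/3, so the radius of convergence is 10/3.
Endpoint w = 10/3: the terms have absolute value of order n, which does not tend to 0, so the series diverges by the divergence test.
When w = -10/3, the terms do not tend to 0, so the series diverges.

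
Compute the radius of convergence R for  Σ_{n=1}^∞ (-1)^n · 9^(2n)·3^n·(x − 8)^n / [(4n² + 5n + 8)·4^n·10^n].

Apply the ratio test: |a_{n+1}| / |a_n| = [(4n² + 5n + 8)/(4(n+1)² + 5(n+1) + 8)] · 81·3/(4·10), which tends to 243/40 as n → ∞.
The series converges when 243/40 · |x − 8| < 1, giving R = 40/243.

R = 40/243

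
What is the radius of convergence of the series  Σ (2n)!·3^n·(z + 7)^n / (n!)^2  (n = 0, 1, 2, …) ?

R = 1/12

Ratio test: |a_{n+1}/a_n| = (2n+1)·(2n+2)/(n+1)² · 3 → 12 as n → ∞.
The series converges when 12 · |z + 7| < 1, giving R = 1/12.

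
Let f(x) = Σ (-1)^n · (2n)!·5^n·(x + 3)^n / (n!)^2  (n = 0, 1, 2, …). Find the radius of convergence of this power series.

The ratio of consecutive coefficients is (2n+1)·(2n+2)/(n+1)² · 5 → 20.
Thus R = 1/(20) = 1/20.

R = 1/20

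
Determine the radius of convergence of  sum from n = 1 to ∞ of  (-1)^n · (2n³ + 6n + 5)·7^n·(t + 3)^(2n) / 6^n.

The ratio of consecutive coefficients is [(2(n+1)³ + 6(n+1) + 5)/(2n³ + 6n + 5)] · 7/6 → 7/6.
Since the exponent of (t + 3) increases by 2 each term, convergence requires |t + 3|² < 6/7, hence R = √42/7.

R = √42/7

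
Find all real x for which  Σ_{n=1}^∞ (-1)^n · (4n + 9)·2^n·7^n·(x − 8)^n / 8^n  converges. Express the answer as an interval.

(52/7, 60/7)

By the ratio test, |a_{n+1}/a_n| = [(4(n+1) + 9)/(4n + 9)] · 2·7/8 → 7/4.
Thus R = 1/(7/4) = 4/7.
At x = 60/7: the n-th term does not approach 0; divergence by the term test.
At x = 52/7: the terms do not tend to 0, so the series diverges.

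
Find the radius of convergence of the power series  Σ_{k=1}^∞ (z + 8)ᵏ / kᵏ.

R = ∞

By the Cauchy root test, |a_k|^(1/k) = 1/k → 0.
The limit is 0 for every z, so R = ∞.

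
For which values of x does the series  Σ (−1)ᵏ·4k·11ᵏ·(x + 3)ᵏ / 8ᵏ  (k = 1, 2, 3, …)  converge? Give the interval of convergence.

By the ratio test, |a_{k+1}/a_k| = [4(k+1)/4k] · 11/8 → 11/8.
Hence the series converges for |x + 3| < 1/(11/8) = 8/11, so the radius of convergence is 8/11.
At x = -25/11: the terms have absolute value of order k, which does not tend to 0, so the series diverges by the divergence test.
Check x = -41/11: the terms do not tend to 0, so the series diverges.

(-41/11, -25/11)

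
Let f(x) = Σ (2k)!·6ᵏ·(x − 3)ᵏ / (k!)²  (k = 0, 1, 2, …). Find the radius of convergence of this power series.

By the ratio test, |a_{k+1}/a_k| = (2k+1)·(2k+2)/(k+1)² · 6 → 24.
Hence the series converges for |x − 3| < 1/(24) = 1/24, so the radius of convergence is 1/24.

R = 1/24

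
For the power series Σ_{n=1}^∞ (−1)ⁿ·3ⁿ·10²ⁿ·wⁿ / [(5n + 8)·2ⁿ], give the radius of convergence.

R = 1/150

Ratio test: |a_{n+1}/a_n| = [(5n + 8)/(5(n+1) + 8)] · 3·100/2 → 150 as n → ∞.
The series converges when 150 · |w| < 1, giving R = 1/150.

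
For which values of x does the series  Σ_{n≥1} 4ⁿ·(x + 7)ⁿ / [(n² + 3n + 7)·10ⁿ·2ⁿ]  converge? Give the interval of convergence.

[-12, -2]

By the ratio test, |a_{n+1}/a_n| = [(n² + 3n + 7)/((n+1)² + 3(n+1) + 7)] · 4/(10·2) → 1/5.
Thus R = 1/(1/5) = 5.
When x = -2, the series is dominated by a constant times Σ 1/n², which converges (p = 2 > 1).
Check x = -12: absolute convergence follows by limit comparison with Σ 1/n².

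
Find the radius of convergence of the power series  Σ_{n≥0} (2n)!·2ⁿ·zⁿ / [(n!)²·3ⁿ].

Ratio test: |a_{n+1}/a_n| = (2n+1)·(2n+2)/(n+1)² · 2/3 → 8/3 as n → ∞.
Convergence for |z| · 8/3 < 1, i.e. |z| < 3/8. So R = 3/8.

R = 3/8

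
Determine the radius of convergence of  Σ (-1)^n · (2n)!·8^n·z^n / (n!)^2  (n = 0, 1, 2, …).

R = 1/32

By the ratio test, |a_{n+1}/a_n| = (2n+1)·(2n+2)/(n+1)² · 8 → 32.
Convergence for |z| · 32 < 1, i.e. |z| < 1/32. So R = 1/32.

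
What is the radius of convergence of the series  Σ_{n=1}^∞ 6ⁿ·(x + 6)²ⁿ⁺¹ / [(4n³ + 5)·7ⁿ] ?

R = √42/6

Ratio test: |a_{n+1}/a_n| = [(4n³ + 5)/(4(n+1)³ + 5)] · 6/7 → 6/7 as n → ∞.
Successive powers of (x + 6) differ by 2, so the series converges when |x + 6|² · 6/7 < 1, i.e. |x + 6| < √(7/6). So R = √42/6.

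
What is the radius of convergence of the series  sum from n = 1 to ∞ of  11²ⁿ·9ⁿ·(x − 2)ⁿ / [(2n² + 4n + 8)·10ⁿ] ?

The ratio of consecutive coefficients is [(2n² + 4n + 8)/(2(n+1)² + 4(n+1) + 8)] · 121·9/10 → 1089/10.
Thus R = 1/(1089/10) = 10/1089.

R = 10/1089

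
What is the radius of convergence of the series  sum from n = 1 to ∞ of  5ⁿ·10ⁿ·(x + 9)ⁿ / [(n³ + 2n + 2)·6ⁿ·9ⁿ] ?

R = 27/25

Apply the ratio test: |a_{n+1}| / |a_n| = [(n³ + 2n + 2)/((n+1)³ + 2(n+1) + 2)] · 5·10/(6·9), which tends to 25/27 as n → ∞.
The series converges when 25/27 · |x + 9| < 1, giving R = 27/25.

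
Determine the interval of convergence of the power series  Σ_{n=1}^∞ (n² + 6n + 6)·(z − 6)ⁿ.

(5, 7)

Ratio test: |a_{n+1}/a_n| = ((n+1)² + 6(n+1) + 6)/(n² + 6n + 6) → 1 as n → ∞.
Convergence for |z − 6| < 1, so R = 1.
At z = 7: the terms have absolute value of order n², which does not tend to 0, so the series diverges by the divergence test.
Endpoint z = 5: the terms do not tend to 0, so the series diverges.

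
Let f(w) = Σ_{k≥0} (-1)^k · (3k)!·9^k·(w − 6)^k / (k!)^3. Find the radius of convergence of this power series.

Apply the ratio test: |a_{k+1}| / |a_k| = (3k+1)·(3k+2)·(3k+3)/(k+1)³ · 9, which tends to 243 as k → ∞.
Hence the series converges for |w − 6| < 1/(243) = 1/243, so the radius of convergence is 1/243.

R = 1/243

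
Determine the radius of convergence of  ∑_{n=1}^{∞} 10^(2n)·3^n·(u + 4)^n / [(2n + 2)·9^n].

R = 3/100

Apply the ratio test: |a_{n+1}| / |a_n| = [(2n + 2)/(2(n+1) + 2)] · 100·3/9, which tends to 100/3 as n → ∞.
Thus R = 1/(100/3) = 3/100.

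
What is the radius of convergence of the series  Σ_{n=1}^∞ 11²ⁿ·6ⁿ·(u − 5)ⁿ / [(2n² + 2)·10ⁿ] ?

R = 5/363

Apply the ratio test: |a_{n+1}| / |a_n| = [(2n² + 2)/(2(n+1)² + 2)] · 121·6/10, which tends to 363/5 as n → ∞.
The series converges when 363/5 · |u − 5| < 1, giving R = 5/363.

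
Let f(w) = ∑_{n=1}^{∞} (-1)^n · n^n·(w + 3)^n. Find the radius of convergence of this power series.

By the Cauchy root test, |a_n|^(1/n) = n → ∞.
The root grows without bound, so R = 0 (convergence only at w = -3).

R = 0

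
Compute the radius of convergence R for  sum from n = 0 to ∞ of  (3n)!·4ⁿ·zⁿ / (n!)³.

Ratio test: |a_{n+1}/a_n| = (3n+1)·(3n+2)·(3n+3)/(n+1)³ · 4 → 108 as n → ∞.
The series converges when 108 · |z| < 1, giving R = 1/108.

R = 1/108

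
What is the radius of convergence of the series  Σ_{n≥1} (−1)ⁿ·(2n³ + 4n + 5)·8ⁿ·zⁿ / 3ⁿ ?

Apply the ratio test: |a_{n+1}| / |a_n| = [(2(n+1)³ + 4(n+1) + 5)/(2n³ + 4n + 5)] · 8/3, which tends to 8/3 as n → ∞.
The series converges when 8/3 · |z| < 1, giving R = 3/8.

R = 3/8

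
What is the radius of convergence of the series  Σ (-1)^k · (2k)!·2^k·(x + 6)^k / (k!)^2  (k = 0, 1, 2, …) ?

R = 1/8

The ratio of consecutive coefficients is (2k+1)·(2k+2)/(k+1)² · 2 → 8.
Convergence for |x + 6| · 8 < 1, i.e. |x + 6| < 1/8. So R = 1/8.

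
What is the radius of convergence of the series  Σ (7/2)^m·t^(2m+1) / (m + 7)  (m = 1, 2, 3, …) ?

R = √14/7

Apply the ratio test: |a_{m+1}| / |a_m| = [(m + 7)/((m+1) + 7)] · 7/2, which tends to 7/2 as m → ∞.
Writing y = t², the series in y has radius 2/7, so |t| < √(2/7) and R = √14/7.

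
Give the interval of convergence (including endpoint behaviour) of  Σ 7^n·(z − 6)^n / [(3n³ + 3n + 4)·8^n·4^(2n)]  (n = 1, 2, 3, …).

[-86/7, 170/7]

The ratio of consecutive coefficients is [(3n³ + 3n + 4)/(3(n+1)³ + 3(n+1) + 4)] · 7/(8·16) → 7/128.
Hence the series converges for |z − 6| < 1/(7/128) = 128/7, so the radius of convergence is 128/7.
Check z = 170/7: absolute convergence follows by limit comparison with Σ 1/n³.
Endpoint z = -86/7: the series is dominated by a constant times Σ 1/n³, which converges (p = 3 > 1).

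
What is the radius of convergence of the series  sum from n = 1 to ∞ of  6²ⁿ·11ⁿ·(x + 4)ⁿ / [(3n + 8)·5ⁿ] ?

R = 5/396

Apply the ratio test: |a_{n+1}| / |a_n| = [(3n + 8)/(3(n+1) + 8)] · 36·11/5, which tends to 396/5 as n → ∞.
Thus R = 1/(396/5) = 5/396.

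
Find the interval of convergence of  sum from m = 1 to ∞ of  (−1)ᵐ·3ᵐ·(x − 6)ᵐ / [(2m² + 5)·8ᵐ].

The ratio of consecutive coefficients is [(2m² + 5)/(2(m+1)² + 5)] · 3/8 → 3/8.
Hence the series converges for |x − 6| < 1/(3/8) = 8/3, so the radius of convergence is 8/3.
At x = 26/3: the series is dominated by a constant times Σ 1/m², which converges (p = 2 > 1).
Check x = 10/3: the terms are on the order of 1/m², so the series converges absolutely by comparison with the p-series (p = 2 > 1).

[10/3, 26/3]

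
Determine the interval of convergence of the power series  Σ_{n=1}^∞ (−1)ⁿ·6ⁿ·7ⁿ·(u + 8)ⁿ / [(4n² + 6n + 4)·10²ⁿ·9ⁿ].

Ratio test: |a_{n+1}/a_n| = [(4n² + 6n + 4)/(4(n+1)² + 6(n+1) + 4)] · 6·7/(100·9) → 7/150 as n → ∞.
Thus R = 1/(7/150) = 150/7.
Endpoint u = 94/7: absolute convergence follows by limit comparison with Σ 1/n².
When u = -206/7, the series is dominated by a constant times Σ 1/n², which converges (p = 2 > 1).

[-206/7, 94/7]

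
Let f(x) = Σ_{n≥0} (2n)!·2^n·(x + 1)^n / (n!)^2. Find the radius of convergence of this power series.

R = 1/8

Ratio test: |a_{n+1}/a_n| = (2n+1)·(2n+2)/(n+1)² · 2 → 8 as n → ∞.
Hence the series converges for |x + 1| < 1/(8) = 1/8, so the radius of convergence is 1/8.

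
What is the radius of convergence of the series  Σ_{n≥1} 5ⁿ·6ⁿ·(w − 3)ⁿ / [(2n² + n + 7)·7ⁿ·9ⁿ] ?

Apply the ratio test: |a_{n+1}| / |a_n| = [(2n² + n + 7)/(2(n+1)² + (n+1) + 7)] · 5·6/(7·9), which tends to 10/21 as n → ∞.
Thus R = 1/(10/21) = 21/10.

R = 21/10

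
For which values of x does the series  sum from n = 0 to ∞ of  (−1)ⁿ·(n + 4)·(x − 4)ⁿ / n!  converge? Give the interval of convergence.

(−∞, ∞)

By the ratio test, |a_{n+1}/a_n| = ((n+1) + 4)/(n + 4) · 1/(n+1) → 0.
Since the limit is 0 < 1 for every x, the series converges on all of ℝ and R = ∞.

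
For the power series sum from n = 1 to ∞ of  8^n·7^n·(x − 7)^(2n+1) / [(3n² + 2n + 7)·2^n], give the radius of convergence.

Apply the ratio test: |a_{n+1}| / |a_n| = [(3n² + 2n + 7)/(3(n+1)² + 2(n+1) + 7)] · 8·7/2, which tends to 28 as n → ∞.
Since the exponent of (x − 7) increases by 2 each term, convergence requires |x − 7|² < 1/28, hence R = √7/14.

R = √7/14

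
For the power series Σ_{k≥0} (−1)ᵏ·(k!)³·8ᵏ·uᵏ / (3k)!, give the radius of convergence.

By the ratio test, |a_{k+1}/a_k| = (k+1)³/[(3k+1)·(3k+2)·(3k+3)] · 8 → 8/27.
Thus R = 1/(8/27) = 27/8.

R = 27/8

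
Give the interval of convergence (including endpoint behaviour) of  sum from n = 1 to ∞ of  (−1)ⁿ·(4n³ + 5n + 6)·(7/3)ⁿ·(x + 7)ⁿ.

(-52/7, -46/7)

Ratio test: |a_{n+1}/a_n| = [(4(n+1)³ + 5(n+1) + 6)/(4n³ + 5n + 6)] · 7/3 → 7/3 as n → ∞.
Thus R = 1/(7/3) = 3/7.
Endpoint x = -46/7: the terms have absolute value of order n³, which does not tend to 0, so the series diverges by the divergence test.
Check x = -52/7: the n-th term does not approach 0; divergence by the term test.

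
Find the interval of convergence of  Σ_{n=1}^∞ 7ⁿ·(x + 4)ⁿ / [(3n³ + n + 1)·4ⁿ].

[-32/7, -24/7]

By the ratio test, |a_{n+1}/a_n| = [(3n³ + n + 1)/(3(n+1)³ + (n+1) + 1)] · 7/4 → 7/4.
Hence the series converges for |x + 4| < 1/(7/4) = 4/7, so the radius of convergence is 4/7.
At x = -24/7: absolute convergence follows by limit comparison with Σ 1/n³.
When x = -32/7, the series is dominated by a constant times Σ 1/n³, which converges (p = 3 > 1).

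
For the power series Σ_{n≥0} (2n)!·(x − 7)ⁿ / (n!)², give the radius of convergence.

Ratio test: |a_{n+1}/a_n| = (2n+1)·(2n+2)/(n+1)² → 4 as n → ∞.
The series converges when 4 · |x − 7| < 1, giving R = 1/4.

R = 1/4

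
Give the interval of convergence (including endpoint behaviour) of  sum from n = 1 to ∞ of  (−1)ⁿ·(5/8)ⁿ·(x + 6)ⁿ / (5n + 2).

Apply the ratio test: |a_{n+1}| / |a_n| = [(5n + 2)/(5(n+1) + 2)] · 5/8, which tends to 5/8 as n → ∞.
The series converges when 5/8 · |x + 6| < 1, giving R = 8/5.
At x = -22/5: an alternating series whose terms decrease to 0 in absolute value, so it converges by the Leibniz criterion.
Check x = -38/5: the terms are asymptotic to a nonzero constant times 1/n, so the series diverges by limit comparison with Σ 1/n.

(-38/5, -22/5]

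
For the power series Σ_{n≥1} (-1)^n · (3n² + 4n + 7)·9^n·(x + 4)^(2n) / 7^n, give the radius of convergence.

R = √7/3

By the ratio test, |a_{n+1}/a_n| = [(3(n+1)² + 4(n+1) + 7)/(3n² + 4n + 7)] · 9/7 → 9/7.
Writing y = (x + 4)², the series in y has radius 7/9, so |x + 4| < √(7/9) and R = √7/3.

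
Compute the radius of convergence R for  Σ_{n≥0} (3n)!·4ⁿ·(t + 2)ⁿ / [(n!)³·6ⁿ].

By the ratio test, |a_{n+1}/a_n| = (3n+1)·(3n+2)·(3n+3)/(n+1)³ · 4/6 → 18.
Hence the series converges for |t + 2| < 1/(18) = 1/18, so the radius of convergence is 1/18.

R = 1/18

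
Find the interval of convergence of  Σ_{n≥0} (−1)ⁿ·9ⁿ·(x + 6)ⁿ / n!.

(−∞, ∞)

The ratio of consecutive coefficients is 9 · 1/(n+1) → 0.
Since the limit is 0 < 1 for every x, the series converges on all of ℝ and R = ∞.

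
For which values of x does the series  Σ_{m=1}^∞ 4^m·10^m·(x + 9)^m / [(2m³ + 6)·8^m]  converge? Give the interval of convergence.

Apply the ratio test: |a_{m+1}| / |a_m| = [(2m³ + 6)/(2(m+1)³ + 6)] · 4·10/8, which tends to 5 as m → ∞.
Hence the series converges for |x + 9| < 1/(5) = 1/5, so the radius of convergence is 1/5.
Check x = -44/5: absolute convergence follows by limit comparison with Σ 1/m³.
When x = -46/5, the series is dominated by a constant times Σ 1/m³, which converges (p = 3 > 1).

[-46/5, -44/5]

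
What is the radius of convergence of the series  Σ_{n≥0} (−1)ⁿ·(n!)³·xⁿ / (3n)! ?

R = 27

Apply the ratio test: |a_{n+1}| / |a_n| = (n+1)³/[(3n+1)·(3n+2)·(3n+3)], which tends to 1/27 as n → ∞.
The series converges when 1/27 · |x| < 1, giving R = 27.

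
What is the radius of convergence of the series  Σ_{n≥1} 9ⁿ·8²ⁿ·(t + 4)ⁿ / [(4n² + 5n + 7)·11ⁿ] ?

By the ratio test, |a_{n+1}/a_n| = [(4n² + 5n + 7)/(4(n+1)² + 5(n+1) + 7)] · 9·64/11 → 576/11.
Convergence for |t + 4| · 576/11 < 1, i.e. |t + 4| < 11/576. So R = 11/576.

R = 11/576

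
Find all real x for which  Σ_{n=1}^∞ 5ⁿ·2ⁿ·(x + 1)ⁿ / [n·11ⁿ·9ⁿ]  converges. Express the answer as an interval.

[-109/10, 89/10)

By the ratio test, |a_{n+1}/a_n| = [n/(n+1)] · 5·2/(11·9) → 10/99.
Hence the series converges for |x + 1| < 1/(10/99) = 99/10, so the radius of convergence is 99/10.
When x = 89/10, the terms behave like c/n; limit comparison with the harmonic series gives divergence.
At x = -109/10: the terms alternate in sign and decrease monotonically to 0 in absolute value (size ~ c/n), so the alternating series test gives convergence.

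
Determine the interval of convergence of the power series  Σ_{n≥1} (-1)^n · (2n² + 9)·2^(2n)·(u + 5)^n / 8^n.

(-7, -3)

By the ratio test, |a_{n+1}/a_n| = [(2(n+1)² + 9)/(2n² + 9)] · 4/8 → 1/2.
Thus R = 1/(1/2) = 2.
When u = -3, the n-th term does not approach 0; divergence by the term test.
Check u = -7: the terms have absolute value of order n², which does not tend to 0, so the series diverges by the divergence test.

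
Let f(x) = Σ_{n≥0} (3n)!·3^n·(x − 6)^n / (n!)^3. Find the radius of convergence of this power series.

R = 1/81

Apply the ratio test: |a_{n+1}| / |a_n| = (3n+1)·(3n+2)·(3n+3)/(n+1)³ · 3, which tends to 81 as n → ∞.
Hence the series converges for |x − 6| < 1/(81) = 1/81, so the radius of convergence is 1/81.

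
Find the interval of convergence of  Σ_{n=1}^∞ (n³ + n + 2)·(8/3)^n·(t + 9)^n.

(-75/8, -69/8)

Apply the ratio test: |a_{n+1}| / |a_n| = [((n+1)³ + (n+1) + 2)/(n³ + n + 2)] · 8/3, which tends to 8/3 as n → ∞.
Hence the series converges for |t + 9| < 1/(8/3) = 3/8, so the radius of convergence is 3/8.
At t = -69/8: the terms have absolute value of order n³, which does not tend to 0, so the series diverges by the divergence test.
Check t = -75/8: the terms have absolute value of order n³, which does not tend to 0, so the series diverges by the divergence test.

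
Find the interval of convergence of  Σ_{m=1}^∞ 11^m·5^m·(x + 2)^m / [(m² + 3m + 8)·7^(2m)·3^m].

The ratio of consecutive coefficients is [(m² + 3m + 8)/((m+1)² + 3(m+1) + 8)] · 11·5/(49·3) → 55/147.
Hence the series converges for |x + 2| < 1/(55/147) = 147/55, so the radius of convergence is 147/55.
When x = 37/55, absolute convergence follows by limit comparison with Σ 1/m².
Check x = -257/55: the series is dominated by a constant times Σ 1/m², which converges (p = 2 > 1).

[-257/55, 37/55]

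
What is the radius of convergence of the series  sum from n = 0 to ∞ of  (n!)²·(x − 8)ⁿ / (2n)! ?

By the ratio test, |a_{n+1}/a_n| = (n+1)²/[(2n+1)·(2n+2)] → 1/4.
Convergence for |x − 8| · 1/4 < 1, i.e. |x − 8| < 4. So R = 4.

R = 4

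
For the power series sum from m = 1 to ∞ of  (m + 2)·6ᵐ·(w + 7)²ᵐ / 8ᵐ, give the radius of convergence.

By the ratio test, |a_{m+1}/a_m| = [((m+1) + 2)/(m + 2)] · 6/8 → 3/4.
Since the exponent of (w + 7) increases by 2 each term, convergence requires |w + 7|² < 4/3, hence R = 2√3/3.

R = 2√3/3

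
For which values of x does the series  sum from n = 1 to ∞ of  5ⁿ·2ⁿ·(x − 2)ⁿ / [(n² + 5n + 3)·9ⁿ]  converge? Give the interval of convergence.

Ratio test: |a_{n+1}/a_n| = [(n² + 5n + 3)/((n+1)² + 5(n+1) + 3)] · 5·2/9 → 10/9 as n → ∞.
Hence the series converges for |x − 2| < 1/(10/9) = 9/10, so the radius of convergence is 9/10.
When x = 29/10, the series is dominated by a constant times Σ 1/n², which converges (p = 2 > 1).
Endpoint x = 11/10: the terms are on the order of 1/n², so the series converges absolutely by comparison with the p-series (p = 2 > 1).

[11/10, 29/10]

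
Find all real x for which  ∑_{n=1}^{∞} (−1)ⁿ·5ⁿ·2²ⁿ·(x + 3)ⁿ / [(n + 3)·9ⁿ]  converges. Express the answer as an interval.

Apply the ratio test: |a_{n+1}| / |a_n| = [(n + 3)/((n+1) + 3)] · 5·4/9, which tends to 20/9 as n → ∞.
Thus R = 1/(20/9) = 9/20.
When x = -51/20, an alternating series whose terms decrease to 0 in absolute value, so it converges by the Leibniz criterion.
Endpoint x = -69/20: the terms behave like c/n; limit comparison with the harmonic series gives divergence.

(-69/20, -51/20]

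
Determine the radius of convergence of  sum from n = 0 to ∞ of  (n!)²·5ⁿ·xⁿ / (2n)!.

Ratio test: |a_{n+1}/a_n| = (n+1)²/[(2n+1)·(2n+2)] · 5 → 5/4 as n → ∞.
Hence the series converges for |x| < 1/(5/4) = 4/5, so the radius of convergence is 4/5.

R = 4/5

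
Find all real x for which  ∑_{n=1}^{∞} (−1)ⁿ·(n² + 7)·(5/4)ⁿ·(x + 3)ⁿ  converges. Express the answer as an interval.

(-19/5, -11/5)

By the ratio test, |a_{n+1}/a_n| = [((n+1)² + 7)/(n² + 7)] · 5/4 → 5/4.
Thus R = 1/(5/4) = 4/5.
Endpoint x = -11/5: the terms have absolute value of order n², which does not tend to 0, so the series diverges by the divergence test.
When x = -19/5, the terms have absolute value of order n², which does not tend to 0, so the series diverges by the divergence test.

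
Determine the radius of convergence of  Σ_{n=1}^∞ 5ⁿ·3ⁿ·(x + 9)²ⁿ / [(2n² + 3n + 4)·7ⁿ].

R = √105/15

The ratio of consecutive coefficients is [(2n² + 3n + 4)/(2(n+1)² + 3(n+1) + 4)] · 5·3/7 → 15/7.
Successive powers of (x + 9) differ by 2, so the series converges when |x + 9|² · 15/7 < 1, i.e. |x + 9| < √(7/15). So R = √105/15.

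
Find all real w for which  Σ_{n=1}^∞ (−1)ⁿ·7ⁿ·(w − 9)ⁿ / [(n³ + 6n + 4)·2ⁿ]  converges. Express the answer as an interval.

Ratio test: |a_{n+1}/a_n| = [(n³ + 6n + 4)/((n+1)³ + 6(n+1) + 4)] · 7/2 → 7/2 as n → ∞.
Hence the series converges for |w − 9| < 1/(7/2) = 2/7, so the radius of convergence is 2/7.
Check w = 65/7: the terms are on the order of 1/n³, so the series converges absolutely by comparison with the p-series (p = 3 > 1).
When w = 61/7, the terms are on the order of 1/n³, so the series converges absolutely by comparison with the p-series (p = 3 > 1).

[61/7, 65/7]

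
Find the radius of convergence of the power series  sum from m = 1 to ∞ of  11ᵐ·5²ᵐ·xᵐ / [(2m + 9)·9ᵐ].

R = 9/275

By the ratio test, |a_{m+1}/a_m| = [(2m + 9)/(2(m+1) + 9)] · 11·25/9 → 275/9.
Thus R = 1/(275/9) = 9/275.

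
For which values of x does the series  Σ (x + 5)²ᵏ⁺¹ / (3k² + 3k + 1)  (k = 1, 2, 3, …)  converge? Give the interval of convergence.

Ratio test: |a_{k+1}/a_k| = (3k² + 3k + 1)/(3(k+1)² + 3(k+1) + 1) → 1 as k → ∞.
Successive powers of (x + 5) differ by 2, so the series converges when |x + 5|² · 1 < 1, i.e. |x + 5| < √(1) = 1. So R = 1.
When x = -4, the terms are on the order of 1/k², so the series converges absolutely by comparison with the p-series (p = 2 > 1).
Check x = -6: the terms are on the order of 1/k², so the series converges absolutely by comparison with the p-series (p = 2 > 1).

[-6, -4]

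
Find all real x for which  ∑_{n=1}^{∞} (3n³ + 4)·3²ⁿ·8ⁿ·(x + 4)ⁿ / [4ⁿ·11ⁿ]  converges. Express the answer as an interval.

(-83/18, -61/18)

Ratio test: |a_{n+1}/a_n| = [(3(n+1)³ + 4)/(3n³ + 4)] · 9·8/(4·11) → 18/11 as n → ∞.
Convergence for |x + 4| · 18/11 < 1, i.e. |x + 4| < 11/18. So R = 11/18.
Endpoint x = -61/18: the terms do not tend to 0, so the series diverges.
Endpoint x = -83/18: the terms have absolute value of order n³, which does not tend to 0, so the series diverges by the divergence test.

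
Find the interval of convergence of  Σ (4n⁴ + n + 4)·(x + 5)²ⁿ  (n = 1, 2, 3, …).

(-6, -4)

By the ratio test, |a_{n+1}/a_n| = (4(n+1)⁴ + (n+1) + 4)/(4n⁴ + n + 4) → 1.
Successive powers of (x + 5) differ by 2, so the series converges when |x + 5|² · 1 < 1, i.e. |x + 5| < √(1) = 1. So R = 1.
Check x = -4: the terms have absolute value of order n⁴, which does not tend to 0, so the series diverges by the divergence test.
When x = -6, the n-th term does not approach 0; divergence by the term test.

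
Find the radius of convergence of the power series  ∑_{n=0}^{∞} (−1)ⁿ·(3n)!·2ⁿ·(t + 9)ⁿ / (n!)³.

R = 1/54

By the ratio test, |a_{n+1}/a_n| = (3n+1)·(3n+2)·(3n+3)/(n+1)³ · 2 → 54.
The series converges when 54 · |t + 9| < 1, giving R = 1/54.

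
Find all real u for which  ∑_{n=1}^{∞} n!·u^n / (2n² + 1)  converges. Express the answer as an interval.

Apply the ratio test: |a_{n+1}| / |a_n| = (n+1) · (2n² + 1)/(2(n+1)² + 1), which tends to ∞ as n → ∞.
The terms grow without bound for any u ≠ 0, so R = 0 (convergence only at u = 0).

{0}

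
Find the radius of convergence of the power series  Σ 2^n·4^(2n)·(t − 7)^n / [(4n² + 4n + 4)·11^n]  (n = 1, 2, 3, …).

R = 11/32

By the ratio test, |a_{n+1}/a_n| = [(4n² + 4n + 4)/(4(n+1)² + 4(n+1) + 4)] · 2·16/11 → 32/11.
The series converges when 32/11 · |t − 7| < 1, giving R = 11/32.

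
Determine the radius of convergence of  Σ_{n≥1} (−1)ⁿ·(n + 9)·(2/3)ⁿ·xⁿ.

R = 3/2

Apply the ratio test: |a_{n+1}| / |a_n| = [((n+1) + 9)/(n + 9)] · 2/3, which tends to 2/3 as n → ∞.
The series converges when 2/3 · |x| < 1, giving R = 3/2.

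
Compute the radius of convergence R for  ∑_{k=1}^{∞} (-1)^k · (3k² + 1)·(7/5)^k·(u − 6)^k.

R = 5/7

Apply the ratio test: |a_{k+1}| / |a_k| = [(3(k+1)² + 1)/(3k² + 1)] · 7/5, which tends to 7/5 as k → ∞.
Hence the series converges for |u − 6| < 1/(7/5) = 5/7, so the radius of convergence is 5/7.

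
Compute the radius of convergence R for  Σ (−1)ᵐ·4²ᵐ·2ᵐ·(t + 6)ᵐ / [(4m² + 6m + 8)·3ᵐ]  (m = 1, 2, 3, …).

R = 3/32

The ratio of consecutive coefficients is [(4m² + 6m + 8)/(4(m+1)² + 6(m+1) + 8)] · 16·2/3 → 32/3.
Hence the series converges for |t + 6| < 1/(32/3) = 3/32, so the radius of convergence is 3/32.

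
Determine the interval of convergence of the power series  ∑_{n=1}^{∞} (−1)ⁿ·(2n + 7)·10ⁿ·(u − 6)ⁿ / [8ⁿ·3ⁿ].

The ratio of consecutive coefficients is [(2(n+1) + 7)/(2n + 7)] · 10/(8·3) → 5/12.
Hence the series converges for |u − 6| < 1/(5/12) = 12/5, so the radius of convergence is 12/5.
When u = 42/5, the terms do not tend to 0, so the series diverges.
At u = 18/5: the terms do not tend to 0, so the series diverges.

(18/5, 42/5)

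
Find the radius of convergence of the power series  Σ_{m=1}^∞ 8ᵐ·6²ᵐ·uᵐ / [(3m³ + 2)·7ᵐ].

R = 7/288

By the ratio test, |a_{m+1}/a_m| = [(3m³ + 2)/(3(m+1)³ + 2)] · 8·36/7 → 288/7.
Thus R = 1/(288/7) = 7/288.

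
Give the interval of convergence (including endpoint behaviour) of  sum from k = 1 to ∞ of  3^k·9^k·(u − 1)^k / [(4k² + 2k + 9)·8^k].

[19/27, 35/27]

By the ratio test, |a_{k+1}/a_k| = [(4k² + 2k + 9)/(4(k+1)² + 2(k+1) + 9)] · 3·9/8 → 27/8.
The series converges when 27/8 · |u − 1| < 1, giving R = 8/27.
Endpoint u = 35/27: the series is dominated by a constant times Σ 1/k², which converges (p = 2 > 1).
Endpoint u = 19/27: absolute convergence follows by limit comparison with Σ 1/k².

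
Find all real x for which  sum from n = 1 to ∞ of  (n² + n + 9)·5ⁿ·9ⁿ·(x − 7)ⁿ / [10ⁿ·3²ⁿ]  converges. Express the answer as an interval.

(5, 9)

The ratio of consecutive coefficients is [((n+1)² + (n+1) + 9)/(n² + n + 9)] · 5·9/(10·9) → 1/2.
Thus R = 1/(1/2) = 2.
When x = 9, the terms do not tend to 0, so the series diverges.
Check x = 5: the terms do not tend to 0, so the series diverges.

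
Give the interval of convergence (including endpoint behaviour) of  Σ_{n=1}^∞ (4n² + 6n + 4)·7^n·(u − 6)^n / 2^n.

The ratio of consecutive coefficients is [(4(n+1)² + 6(n+1) + 4)/(4n² + 6n + 4)] · 7/2 → 7/2.
Hence the series converges for |u − 6| < 1/(7/2) = 2/7, so the radius of convergence is 2/7.
Check u = 44/7: the n-th term does not approach 0; divergence by the term test.
When u = 40/7, the terms do not tend to 0, so the series diverges.

(40/7, 44/7)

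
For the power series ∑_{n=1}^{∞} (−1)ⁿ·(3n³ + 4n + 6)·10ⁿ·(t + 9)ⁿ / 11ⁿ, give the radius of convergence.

R = 11/10

Apply the ratio test: |a_{n+1}| / |a_n| = [(3(n+1)³ + 4(n+1) + 6)/(3n³ + 4n + 6)] · 10/11, which tends to 10/11 as n → ∞.
Thus R = 1/(10/11) = 11/10.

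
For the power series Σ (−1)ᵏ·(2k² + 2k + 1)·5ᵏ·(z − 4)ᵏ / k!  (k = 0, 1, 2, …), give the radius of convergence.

R = ∞

The ratio of consecutive coefficients is (2(k+1)² + 2(k+1) + 1)/(2k² + 2k + 1) · 5 · 1/(k+1) → 0.
Since the limit is 0 < 1 for every z, the series converges on all of ℝ and R = ∞.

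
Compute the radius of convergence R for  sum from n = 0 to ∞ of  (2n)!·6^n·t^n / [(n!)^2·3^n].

Ratio test: |a_{n+1}/a_n| = (2n+1)·(2n+2)/(n+1)² · 6/3 → 8 as n → ∞.
The series converges when 8 · |t| < 1, giving R = 1/8.

R = 1/8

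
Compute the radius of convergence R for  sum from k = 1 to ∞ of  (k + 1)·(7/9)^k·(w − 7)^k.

R = 9/7

Apply the ratio test: |a_{k+1}| / |a_k| = [((k+1) + 1)/(k + 1)] · 7/9, which tends to 7/9 as k → ∞.
Hence the series converges for |w − 7| < 1/(7/9) = 9/7, so the radius of convergence is 9/7.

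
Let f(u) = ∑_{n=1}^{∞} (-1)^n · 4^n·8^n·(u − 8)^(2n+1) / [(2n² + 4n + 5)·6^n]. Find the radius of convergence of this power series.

R = √3/4

The ratio of consecutive coefficients is [(2n² + 4n + 5)/(2(n+1)² + 4(n+1) + 5)] · 4·8/6 → 16/3.
Successive powers of (u − 8) differ by 2, so the series converges when |u − 8|² · 16/3 < 1, i.e. |u − 8| < √(3/16). So R = √3/4.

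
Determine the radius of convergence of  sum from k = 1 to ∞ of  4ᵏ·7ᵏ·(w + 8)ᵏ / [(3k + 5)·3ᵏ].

The ratio of consecutive coefficients is [(3k + 5)/(3(k+1) + 5)] · 4·7/3 → 28/3.
Hence the series converges for |w + 8| < 1/(28/3) = 3/28, so the radius of convergence is 3/28.

R = 3/28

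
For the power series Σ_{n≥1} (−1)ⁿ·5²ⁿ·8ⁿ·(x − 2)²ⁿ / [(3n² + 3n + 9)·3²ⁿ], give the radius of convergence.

By the ratio test, |a_{n+1}/a_n| = [(3n² + 3n + 9)/(3(n+1)² + 3(n+1) + 9)] · 25·8/9 → 200/9.
Successive powers of (x − 2) differ by 2, so the series converges when |x − 2|² · 200/9 < 1, i.e. |x − 2| < √(9/200). So R = 3√2/20.

R = 3√2/20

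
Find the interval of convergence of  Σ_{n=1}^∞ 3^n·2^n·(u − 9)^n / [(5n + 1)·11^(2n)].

[-67/6, 175/6)

By the ratio test, |a_{n+1}/a_n| = [(5n + 1)/(5(n+1) + 1)] · 3·2/121 → 6/121.
Convergence for |u − 9| · 6/121 < 1, i.e. |u − 9| < 121/6. So R = 121/6.
At u = 175/6: the terms are asymptotic to a nonzero constant times 1/n, so the series diverges by limit comparison with Σ 1/n.
Check u = -67/6: the terms alternate in sign and decrease monotonically to 0 in absolute value (size ~ c/n), so the alternating series test gives convergence.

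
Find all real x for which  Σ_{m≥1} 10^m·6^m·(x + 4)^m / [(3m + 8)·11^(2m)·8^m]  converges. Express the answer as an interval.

[-302/15, 182/15)

Apply the ratio test: |a_{m+1}| / |a_m| = [(3m + 8)/(3(m+1) + 8)] · 10·6/(121·8), which tends to 15/242 as m → ∞.
Hence the series converges for |x + 4| < 1/(15/242) = 242/15, so the radius of convergence is 242/15.
Endpoint x = 182/15: comparison with the harmonic series Σ 1/m shows the series diverges.
When x = -302/15, the terms alternate in sign and decrease monotonically to 0 in absolute value (size ~ c/m), so the alternating series test gives convergence.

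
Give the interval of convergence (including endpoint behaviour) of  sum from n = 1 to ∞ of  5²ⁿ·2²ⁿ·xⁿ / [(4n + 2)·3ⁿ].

[-3/100, 3/100)

The ratio of consecutive coefficients is [(4n + 2)/(4(n+1) + 2)] · 25·4/3 → 100/3.
Thus R = 1/(100/3) = 3/100.
Check x = 3/100: comparison with the harmonic series Σ 1/n shows the series diverges.
Endpoint x = -3/100: an alternating series whose terms decrease to 0 in absolute value, so it converges by the Leibniz criterion.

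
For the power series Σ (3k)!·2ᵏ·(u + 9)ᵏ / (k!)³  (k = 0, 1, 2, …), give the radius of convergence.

R = 1/54

Apply the ratio test: |a_{k+1}| / |a_k| = (3k+1)·(3k+2)·(3k+3)/(k+1)³ · 2, which tends to 54 as k → ∞.
The series converges when 54 · |u + 9| < 1, giving R = 1/54.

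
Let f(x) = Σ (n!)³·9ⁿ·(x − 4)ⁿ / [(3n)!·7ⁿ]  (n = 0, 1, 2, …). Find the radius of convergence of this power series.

R = 21

The ratio of consecutive coefficients is (n+1)³/[(3n+1)·(3n+2)·(3n+3)] · 9/7 → 1/21.
Convergence for |x − 4| · 1/21 < 1, i.e. |x − 4| < 21. So R = 21.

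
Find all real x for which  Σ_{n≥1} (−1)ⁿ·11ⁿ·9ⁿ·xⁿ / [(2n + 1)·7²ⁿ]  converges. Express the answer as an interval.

Apply the ratio test: |a_{n+1}| / |a_n| = [(2n + 1)/(2(n+1) + 1)] · 11·9/49, which tends to 99/49 as n → ∞.
Hence the series converges for |x| < 1/(99/49) = 49/99, so the radius of convergence is 49/99.
At x = 49/99: the terms alternate in sign and decrease monotonically to 0 in absolute value (size ~ c/n), so the alternating series test gives convergence.
Check x = -49/99: the terms behave like c/n; limit comparison with the harmonic series gives divergence.

(-49/99, 49/99]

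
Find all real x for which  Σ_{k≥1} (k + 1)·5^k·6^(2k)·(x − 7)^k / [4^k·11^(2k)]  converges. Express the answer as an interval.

Ratio test: |a_{k+1}/a_k| = [((k+1) + 1)/(k + 1)] · 5·36/(4·121) → 45/121 as k → ∞.
The series converges when 45/121 · |x − 7| < 1, giving R = 121/45.
At x = 436/45: the terms do not tend to 0, so the series diverges.
Endpoint x = 194/45: the k-th term does not approach 0; divergence by the term test.

(194/45, 436/45)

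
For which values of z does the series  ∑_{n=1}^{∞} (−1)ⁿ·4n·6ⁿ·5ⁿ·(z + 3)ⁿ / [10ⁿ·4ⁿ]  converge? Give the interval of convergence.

The ratio of consecutive coefficients is [4(n+1)/4n] · 6·5/(10·4) → 3/4.
Thus R = 1/(3/4) = 4/3.
Check z = -5/3: the terms do not tend to 0, so the series diverges.
Check z = -13/3: the terms do not tend to 0, so the series diverges.

(-13/3, -5/3)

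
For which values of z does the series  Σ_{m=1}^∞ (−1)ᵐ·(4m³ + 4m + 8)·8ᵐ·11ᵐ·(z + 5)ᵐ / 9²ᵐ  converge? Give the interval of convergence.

Apply the ratio test: |a_{m+1}| / |a_m| = [(4(m+1)³ + 4(m+1) + 8)/(4m³ + 4m + 8)] · 8·11/81, which tends to 88/81 as m → ∞.
Thus R = 1/(88/81) = 81/88.
When z = -359/88, the terms have absolute value of order m³, which does not tend to 0, so the series diverges by the divergence test.
Endpoint z = -521/88: the m-th term does not approach 0; divergence by the term test.

(-521/88, -359/88)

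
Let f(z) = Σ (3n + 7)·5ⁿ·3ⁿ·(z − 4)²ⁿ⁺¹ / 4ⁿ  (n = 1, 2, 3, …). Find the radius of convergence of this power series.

By the ratio test, |a_{n+1}/a_n| = [(3(n+1) + 7)/(3n + 7)] · 5·3/4 → 15/4.
Writing y = (z − 4)², the series in y has radius 4/15, so |z − 4| < √(4/15) and R = 2√15/15.

R = 2√15/15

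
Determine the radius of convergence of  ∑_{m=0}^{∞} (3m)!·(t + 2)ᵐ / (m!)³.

The ratio of consecutive coefficients is (3m+1)·(3m+2)·(3m+3)/(m+1)³ → 27.
The series converges when 27 · |t + 2| < 1, giving R = 1/27.

R = 1/27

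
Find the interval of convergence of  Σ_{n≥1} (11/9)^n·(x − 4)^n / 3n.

Ratio test: |a_{n+1}/a_n| = [3n/3(n+1)] · 11/9 → 11/9 as n → ∞.
Thus R = 1/(11/9) = 9/11.
When x = 53/11, the terms behave like c/n; limit comparison with the harmonic series gives divergence.
At x = 35/11: the terms alternate in sign and decrease monotonically to 0 in absolute value (size ~ c/n), so the alternating series test gives convergence.

[35/11, 53/11)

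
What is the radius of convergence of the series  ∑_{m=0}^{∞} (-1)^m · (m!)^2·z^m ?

R = 0

Ratio test: |a_{m+1}/a_m| = (m+1)² → ∞ as m → ∞.
Since the ratio → ∞, the series diverges for every z ≠ 0, and R = 0.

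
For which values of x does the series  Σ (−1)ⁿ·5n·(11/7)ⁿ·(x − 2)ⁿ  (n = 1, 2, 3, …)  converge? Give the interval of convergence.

The ratio of consecutive coefficients is [5(n+1)/5n] · 11/7 → 11/7.
Hence the series converges for |x − 2| < 1/(11/7) = 7/11, so the radius of convergence is 7/11.
When x = 29/11, the n-th term does not approach 0; divergence by the term test.
At x = 15/11: the n-th term does not approach 0; divergence by the term test.

(15/11, 29/11)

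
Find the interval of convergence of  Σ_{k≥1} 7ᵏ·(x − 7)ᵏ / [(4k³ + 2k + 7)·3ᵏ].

[46/7, 52/7]

Apply the ratio test: |a_{k+1}| / |a_k| = [(4k³ + 2k + 7)/(4(k+1)³ + 2(k+1) + 7)] · 7/3, which tends to 7/3 as k → ∞.
The series converges when 7/3 · |x − 7| < 1, giving R = 3/7.
At x = 52/7: the series is dominated by a constant times Σ 1/k³, which converges (p = 3 > 1).
Endpoint x = 46/7: absolute convergence follows by limit comparison with Σ 1/k³.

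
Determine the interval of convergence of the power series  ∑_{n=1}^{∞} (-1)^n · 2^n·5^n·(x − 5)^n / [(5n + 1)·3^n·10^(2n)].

The ratio of consecutive coefficients is [(5n + 1)/(5(n+1) + 1)] · 2·5/(3·100) → 1/30.
Convergence for |x − 5| · 1/30 < 1, i.e. |x − 5| < 30. So R = 30.
When x = 35, an alternating series whose terms decrease to 0 in absolute value, so it converges by the Leibniz criterion.
At x = -25: the terms behave like c/n; limit comparison with the harmonic series gives divergence.

(-25, 35]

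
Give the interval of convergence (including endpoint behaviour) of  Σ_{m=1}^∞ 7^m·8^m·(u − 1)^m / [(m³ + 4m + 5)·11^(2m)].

By the ratio test, |a_{m+1}/a_m| = [(m³ + 4m + 5)/((m+1)³ + 4(m+1) + 5)] · 7·8/121 → 56/121.
Thus R = 1/(56/121) = 121/56.
Endpoint u = 177/56: the terms are on the order of 1/m³, so the series converges absolutely by comparison with the p-series (p = 3 > 1).
When u = -65/56, the series is dominated by a constant times Σ 1/m³, which converges (p = 3 > 1).

[-65/56, 177/56]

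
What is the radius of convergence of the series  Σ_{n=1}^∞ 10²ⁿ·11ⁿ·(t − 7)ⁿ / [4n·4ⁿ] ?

The ratio of consecutive coefficients is [4n/4(n+1)] · 100·11/4 → 275.
Convergence for |t − 7| · 275 < 1, i.e. |t − 7| < 1/275. So R = 1/275.

R = 1/275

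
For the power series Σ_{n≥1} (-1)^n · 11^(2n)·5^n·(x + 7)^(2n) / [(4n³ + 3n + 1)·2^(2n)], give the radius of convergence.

R = 2√5/55

The ratio of consecutive coefficients is [(4n³ + 3n + 1)/(4(n+1)³ + 3(n+1) + 1)] · 121·5/4 → 605/4.
Successive powers of (x + 7) differ by 2, so the series converges when |x + 7|² · 605/4 < 1, i.e. |x + 7| < √(4/605). So R = 2√5/55.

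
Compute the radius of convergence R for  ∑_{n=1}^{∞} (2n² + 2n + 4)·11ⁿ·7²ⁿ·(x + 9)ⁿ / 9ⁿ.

R = 9/539

Ratio test: |a_{n+1}/a_n| = [(2(n+1)² + 2(n+1) + 4)/(2n² + 2n + 4)] · 11·49/9 → 539/9 as n → ∞.
The series converges when 539/9 · |x + 9| < 1, giving R = 9/539.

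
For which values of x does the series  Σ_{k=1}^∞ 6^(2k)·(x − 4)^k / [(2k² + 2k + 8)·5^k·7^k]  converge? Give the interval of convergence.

[109/36, 179/36]

By the ratio test, |a_{k+1}/a_k| = [(2k² + 2k + 8)/(2(k+1)² + 2(k+1) + 8)] · 36/(5·7) → 36/35.
Convergence for |x − 4| · 36/35 < 1, i.e. |x − 4| < 35/36. So R = 35/36.
Check x = 179/36: absolute convergence follows by limit comparison with Σ 1/k².
Endpoint x = 109/36: the series is dominated by a constant times Σ 1/k², which converges (p = 2 > 1).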